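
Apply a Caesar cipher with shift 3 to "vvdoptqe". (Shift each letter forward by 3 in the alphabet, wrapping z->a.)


Input: 'vvdoptqe', shift = 3
Operation: for each letter, (position + 3) mod 26
Mapping: 'v'(21+3=24)->'y', 'v'(21+3=24)->'y', 'd'(3+3=6)->'g', 'o'(14+3=17)->'r', 'p'(15+3=18)->'s', 't'(19+3=22)->'w', 'q'(16+3=19)->'t', 'e'(4+3=7)->'h'
Result: yygrswth


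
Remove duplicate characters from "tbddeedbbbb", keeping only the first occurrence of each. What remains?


Input: 'tbddeedbbbb'
Operation: keep first occurrence of each character
Scan: s[0]='t' new -> keep; s[1]='b' new -> keep; s[2]='d' new -> keep; s[3]='d' seen -> skip; s[4]='e' new -> keep; s[5]='e' seen -> skip; s[6]='d' seen -> skip; s[7]='b' seen -> skip; s[8]='b' seen -> skip; s[9]='b' seen -> skip; s[10]='b' seen -> skip
Result: tbde


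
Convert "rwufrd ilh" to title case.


Input string: 'rwufrd ilh'
Operation: capitalize first letter of each word
Word transformations: 'rwufrd'->'Rwufrd', 'ilh'->'Ilh'
Result: Rwufrd Ilh


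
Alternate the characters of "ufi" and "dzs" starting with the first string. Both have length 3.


String 1: 'ufi'
String 2: 'dzs'
Operation: alternate characters
Pairs: 'u'+'d', 'f'+'z', 'i'+'s'
Result: udfzis


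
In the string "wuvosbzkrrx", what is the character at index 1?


Input string: 'wuvosbzkrrx'
Operation: get character at index 1
Index mapping: s[0]='w', s[1]='u'
Result: 'u'


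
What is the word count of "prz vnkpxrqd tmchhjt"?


Input string: 'prz vnkpxrqd tmchhjt'
Operation: split by spaces
Words found: 'prz', 'vnkpxrqd', 'tmchhjt'
Word count: 3


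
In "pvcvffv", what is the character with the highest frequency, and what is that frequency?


Input: 'pvcvffv'
Operation: tally each character
Counts: 'c':1, 'f':2, 'p':1, 'v':3
Maximum: 'v' appears 3 times


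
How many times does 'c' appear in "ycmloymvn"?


Input string: 'ycmloymvn'
Target character: 'c'
Scan each position: s[1]='c'
Matches found at indices: 1
Total: 1


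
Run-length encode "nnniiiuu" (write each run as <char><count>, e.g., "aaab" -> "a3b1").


Input: 'nnniiiuu'
Operation: identify consecutive runs
Runs: 'nnn' -> n3, 'iii' -> i3, 'uu' -> u2
Encoded: n3i3u2


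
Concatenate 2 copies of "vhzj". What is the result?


Input string: 'vhzj'
Operation: repeat 2 times
Concatenation: 'vhzj' + 'vhzj'
Result: vhzjvhzj


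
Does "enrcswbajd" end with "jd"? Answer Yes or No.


Input string: 'enrcswbajd'
Suffix to check: 'jd'
Last 2 characters of input: 'jd'
Match: True
Result: Yes


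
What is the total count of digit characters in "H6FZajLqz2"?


Input string: 'H6FZajLqz2'
Operation: count digit characters (0-9)
Scan: 'H', '6'(digit), 'F', 'Z', 'a', 'j', 'L', 'q', 'z', '2'(digit)
Digits found: 2
Result: 2


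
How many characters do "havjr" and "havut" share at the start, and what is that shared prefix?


String 1: 'havjr'
String 2: 'havut'
Compare position by position:
pos 0: 'h' vs 'h' match
pos 1: 'a' vs 'a' match
pos 2: 'v' vs 'v' match
pos 3: 'j' vs 'u' differ -> stop
Longest common prefix: "hav" (length 3)


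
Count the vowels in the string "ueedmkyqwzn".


Input string: 'ueedmkyqwzn'
Operation: count vowels (a, e, i, o, u)
Scan: s[0]='u' (vowel), s[1]='e' (vowel), s[2]='e' (vowel), s[3]='d', s[4]='m', s[5]='k', s[6]='y', s[7]='q', s[8]='w', s[9]='z', s[10]='n'
Vowels found: 3
Result: 3


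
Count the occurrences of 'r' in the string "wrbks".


Input string: 'wrbks'
Target character: 'r'
Scan each position: s[1]='r'
Matches found at indices: 1
Total: 1


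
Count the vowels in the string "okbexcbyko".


Input string: 'okbexcbyko'
Operation: count vowels (a, e, i, o, u)
Scan: s[0]='o' (vowel), s[1]='k', s[2]='b', s[3]='e' (vowel), s[4]='x', s[5]='c', s[6]='b', s[7]='y', s[8]='k', s[9]='o' (vowel)
Vowels found: 3
Result: 3


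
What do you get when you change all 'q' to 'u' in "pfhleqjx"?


Input string: 'pfhleqjx'
Operation: replace 'q' with 'u'
Positions of 'q': 5
After replacement: pfhleujx


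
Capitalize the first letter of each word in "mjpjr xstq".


Input string: 'mjpjr xstq'
Operation: capitalize first letter of each word
Word transformations: 'mjpjr'->'Mjpjr', 'xstq'->'Xstq'
Result: Mjpjr Xstq


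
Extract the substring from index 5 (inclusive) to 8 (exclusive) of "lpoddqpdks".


Input string: 'lpoddqpdks'
Operation: slice [5:8]
Extract characters: s[5]='q', s[6]='p', s[7]='d'
Result: qpd


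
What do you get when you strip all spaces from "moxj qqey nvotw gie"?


Input string: 'moxj qqey nvotw gie'
Operation: remove all spaces
Words: 'moxj', 'qqey', 'nvotw', 'gie'
Join without spaces: moxjqqeynvotwgie


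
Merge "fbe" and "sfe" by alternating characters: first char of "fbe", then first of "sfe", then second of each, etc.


String 1: 'fbe'
String 2: 'sfe'
Operation: alternate characters
Pairs: 'f'+'s', 'b'+'f', 'e'+'e'
Result: fsbfee


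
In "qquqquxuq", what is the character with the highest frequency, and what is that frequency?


Input: 'qquqquxuq'
Operation: tally each character
Counts: 'q':5, 'u':3, 'x':1
Maximum: 'q' appears 5 times


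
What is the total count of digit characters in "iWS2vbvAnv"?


Input string: 'iWS2vbvAnv'
Operation: count digit characters (0-9)
Scan: 'i', 'W', 'S', '2'(digit), 'v', 'b', 'v', 'A', 'n', 'v'
Digits found: 1
Result: 1


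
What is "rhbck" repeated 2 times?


Input string: 'rhbck'
Operation: repeat 2 times
Concatenation: 'rhbck' + 'rhbck'
Result: rhbckrhbck


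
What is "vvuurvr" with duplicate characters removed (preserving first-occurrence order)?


Input: 'vvuurvr'
Operation: keep first occurrence of each character
Scan: s[0]='v' new -> keep; s[1]='v' seen -> skip; s[2]='u' new -> keep; s[3]='u' seen -> skip; s[4]='r' new -> keep; s[5]='v' seen -> skip; s[6]='r' seen -> skip
Result: vur


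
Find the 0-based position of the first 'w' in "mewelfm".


Input string: 'mewelfm'
Target: 'w'
Scanning left to right: s[0]='m', s[1]='e', s[2]='w'
First match at index: 2


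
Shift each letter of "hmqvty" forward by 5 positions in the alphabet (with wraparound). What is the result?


Input: 'hmqvty', shift = 5
Operation: for each letter, (position + 5) mod 26
Mapping: 'h'(7+5=12)->'m', 'm'(12+5=17)->'r', 'q'(16+5=21)->'v', 'v'(21+5=26, 26 mod 26=0)->'a', 't'(19+5=24)->'y', 'y'(24+5=29, 29 mod 26=3)->'d'
Result: mrvayd


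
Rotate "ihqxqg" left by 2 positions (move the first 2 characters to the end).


Input: 'ihqxqg', shift = 2
Operation: split at index 2 and swap parts
Front part s[0:2] = 'ih'
Back part s[2:] = 'qxqg'
Rotated = back + front = 'qxqg' + 'ih'
Result: qxqgih


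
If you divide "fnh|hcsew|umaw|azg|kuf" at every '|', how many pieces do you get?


Input string: 'fnh|hcsew|umaw|azg|kuf'
Delimiter: '|'
Split result: 'fnh', 'hcsew', 'umaw', 'azg', 'kuf'
Number of parts: 5


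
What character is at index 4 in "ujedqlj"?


Input string: 'ujedqlj'
Operation: get character at index 4
Index mapping: s[0]='u', s[1]='j', s[2]='e', s[3]='d', s[4]='q'
Result: 'q'


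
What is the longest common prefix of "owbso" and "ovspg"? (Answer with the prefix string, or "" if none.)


String 1: 'owbso'
String 2: 'ovspg'
Compare position by position:
pos 0: 'o' vs 'o' match
pos 1: 'w' vs 'v' differ -> stop
Longest common prefix: "o" (length 1)


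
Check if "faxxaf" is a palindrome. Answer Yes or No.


Input string: 'faxxaf'
Reversed: 'faxxaf'
Compare pairs: s[0]='f' vs s[5]='f' (match), s[1]='a' vs s[4]='a' (match), s[2]='x' vs s[3]='x' (match)
Palindrome: Yes


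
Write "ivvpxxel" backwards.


Input string: 'ivvpxxel'
Operation: reverse character order
Original order: 'i' -> 'v' -> 'v' -> 'p' -> 'x' -> 'x' -> 'e' -> 'l'
Reversed order: 'l' -> 'e' -> 'x' -> 'x' -> 'p' -> 'v' -> 'v' -> 'i'
Result: lexxpvvi


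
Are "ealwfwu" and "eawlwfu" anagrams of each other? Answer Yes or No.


String 1: 'ealwfwu' -> sorted: 'aefluww'
String 2: 'eawlwfu' -> sorted: 'aefluww'
Compare sorted forms: 'aefluww' == 'aefluww'
Anagram: Yes


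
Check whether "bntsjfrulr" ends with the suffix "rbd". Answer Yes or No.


Input string: 'bntsjfrulr'
Suffix to check: 'rbd'
Last 3 characters of input: 'ulr'
Match: False
Result: No


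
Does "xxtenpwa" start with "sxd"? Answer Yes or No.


Input string: 'xxtenpwa'
Prefix to check: 'sxd'
First 3 characters of input: 'xxt'
Match: False
Result: No


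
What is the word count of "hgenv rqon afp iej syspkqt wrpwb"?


Input string: 'hgenv rqon afp iej syspkqt wrpwb'
Operation: split by spaces
Words found: 'hgenv', 'rqon', 'afp', 'iej', 'syspkqt', 'wrpwb'
Word count: 6


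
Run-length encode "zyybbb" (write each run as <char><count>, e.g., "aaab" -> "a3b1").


Input: 'zyybbb'
Operation: identify consecutive runs
Runs: 'z' -> z1, 'yy' -> y2, 'bbb' -> b3
Encoded: z1y2b3


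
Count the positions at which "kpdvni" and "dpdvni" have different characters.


String 1: 'kpdvni'
String 2: 'dpdvni'
Compare each position: pos 0: 'k'!='d', pos 1: 'p'=='p', pos 2: 'd'=='d', pos 3: 'v'=='v', pos 4: 'n'=='n', pos 5: 'i'=='i'
Differing positions: 1
Hamming distance: 1


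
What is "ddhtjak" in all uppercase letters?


Input string: 'ddhtjak'
Operation: convert each letter to uppercase
Mapping: 'd'->'D', 'd'->'D', 'h'->'H', 't'->'T', 'j'->'J', 'a'->'A', 'k'->'K'
Result: DDHTJAK


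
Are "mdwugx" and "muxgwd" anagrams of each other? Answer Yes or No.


String 1: 'mdwugx' -> sorted: 'dgmuwx'
String 2: 'muxgwd' -> sorted: 'dgmuwx'
Compare sorted forms: 'dgmuwx' == 'dgmuwx'
Anagram: Yes


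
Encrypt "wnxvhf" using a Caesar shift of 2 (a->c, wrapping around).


Input: 'wnxvhf', shift = 2
Operation: for each letter, (position + 2) mod 26
Mapping: 'w'(22+2=24)->'y', 'n'(13+2=15)->'p', 'x'(23+2=25)->'z', 'v'(21+2=23)->'x', 'h'(7+2=9)->'j', 'f'(5+2=7)->'h'
Result: ypzxjh


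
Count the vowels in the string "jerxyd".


Input string: 'jerxyd'
Operation: count vowels (a, e, i, o, u)
Scan: s[0]='j', s[1]='e' (vowel), s[2]='r', s[3]='x', s[4]='y', s[5]='d'
Vowels found: 1
Result: 1


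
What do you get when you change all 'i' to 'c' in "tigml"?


Input string: 'tigml'
Operation: replace 'i' with 'c'
Positions of 'i': 1
After replacement: tcgml


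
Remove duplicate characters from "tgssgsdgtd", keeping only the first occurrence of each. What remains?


Input: 'tgssgsdgtd'
Operation: keep first occurrence of each character
Scan: s[0]='t' new -> keep; s[1]='g' new -> keep; s[2]='s' new -> keep; s[3]='s' seen -> skip; s[4]='g' seen -> skip; s[5]='s' seen -> skip; s[6]='d' new -> keep; s[7]='g' seen -> skip; s[8]='t' seen -> skip; s[9]='d' seen -> skip
Result: tgsd


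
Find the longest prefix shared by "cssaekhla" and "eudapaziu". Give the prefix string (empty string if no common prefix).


String 1: 'cssaekhla'
String 2: 'eudapaziu'
Compare position by position:
pos 0: 'c' vs 'e' differ -> stop
Longest common prefix: "" (length 0)


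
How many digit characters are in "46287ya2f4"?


Input string: '46287ya2f4'
Operation: count digit characters (0-9)
Scan: '4'(digit), '6'(digit), '2'(digit), '8'(digit), '7'(digit), 'y', 'a', '2'(digit), 'f', '4'(digit)
Digits found: 7
Result: 7


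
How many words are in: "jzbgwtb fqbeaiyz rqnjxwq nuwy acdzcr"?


Input string: 'jzbgwtb fqbeaiyz rqnjxwq nuwy acdzcr'
Operation: split by spaces
Words found: 'jzbgwtb', 'fqbeaiyz', 'rqnjxwq', 'nuwy', 'acdzcr'
Word count: 5


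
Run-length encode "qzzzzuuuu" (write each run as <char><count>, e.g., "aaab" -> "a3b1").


Input: 'qzzzzuuuu'
Operation: identify consecutive runs
Runs: 'q' -> q1, 'zzzz' -> z4, 'uuuu' -> u4
Encoded: q1z4u4


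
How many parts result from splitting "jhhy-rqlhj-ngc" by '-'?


Input string: 'jhhy-rqlhj-ngc'
Delimiter: '-'
Split result: 'jhhy', 'rqlhj', 'ngc'
Number of parts: 3


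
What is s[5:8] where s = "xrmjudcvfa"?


Input string: 'xrmjudcvfa'
Operation: slice [5:8]
Extract characters: s[5]='d', s[6]='c', s[7]='v'
Result: dcv


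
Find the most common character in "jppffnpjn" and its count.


Input: 'jppffnpjn'
Operation: tally each character
Counts: 'f':2, 'j':2, 'n':2, 'p':3
Maximum: 'p' appears 3 times


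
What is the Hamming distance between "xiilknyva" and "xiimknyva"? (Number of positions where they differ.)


String 1: 'xiilknyva'
String 2: 'xiimknyva'
Compare each position: pos 0: 'x'=='x', pos 1: 'i'=='i', pos 2: 'i'=='i', pos 3: 'l'!='m', pos 4: 'k'=='k', pos 5: 'n'=='n', pos 6: 'y'=='y', pos 7: 'v'=='v', pos 8: 'a'=='a'
Differing positions: 1
Hamming distance: 1


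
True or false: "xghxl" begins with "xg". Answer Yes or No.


Input string: 'xghxl'
Prefix to check: 'xg'
First 2 characters of input: 'xg'
Match: True
Result: Yes


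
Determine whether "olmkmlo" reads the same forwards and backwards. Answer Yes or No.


Input string: 'olmkmlo'
Reversed: 'olmkmlo'
Compare pairs: s[0]='o' vs s[6]='o' (match), s[1]='l' vs s[5]='l' (match), s[2]='m' vs s[4]='m' (match)
Palindrome: Yes


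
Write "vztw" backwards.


Input string: 'vztw'
Operation: reverse character order
Original order: 'v' -> 'z' -> 't' -> 'w'
Reversed order: 'w' -> 't' -> 'z' -> 'v'
Result: wtzv


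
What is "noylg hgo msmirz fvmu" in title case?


Input string: 'noylg hgo msmirz fvmu'
Operation: capitalize first letter of each word
Word transformations: 'noylg'->'Noylg', 'hgo'->'Hgo', 'msmirz'->'Msmirz', 'fvmu'->'Fvmu'
Result: Noylg Hgo Msmirz Fvmu


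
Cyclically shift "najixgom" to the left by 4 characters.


Input: 'najixgom', shift = 4
Operation: split at index 4 and swap parts
Front part s[0:4] = 'naji'
Back part s[4:] = 'xgom'
Rotated = back + front = 'xgom' + 'naji'
Result: xgomnaji


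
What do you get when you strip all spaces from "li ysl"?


Input string: 'li ysl'
Operation: remove all spaces
Words: 'li', 'ysl'
Join without spaces: liysl


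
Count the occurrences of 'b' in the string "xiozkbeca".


Input string: 'xiozkbeca'
Target character: 'b'
Scan each position: s[5]='b'
Matches found at indices: 5
Total: 1


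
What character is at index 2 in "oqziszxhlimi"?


Input string: 'oqziszxhlimi'
Operation: get character at index 2
Index mapping: s[0]='o', s[1]='q', s[2]='z'
Result: 'z'


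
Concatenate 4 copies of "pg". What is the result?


Input string: 'pg'
Operation: repeat 4 times
Concatenation: 'pg' + 'pg' + 'pg' + 'pg'
Result: pgpgpgpg


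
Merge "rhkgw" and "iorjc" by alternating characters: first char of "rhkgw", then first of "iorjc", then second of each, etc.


String 1: 'rhkgw'
String 2: 'iorjc'
Operation: alternate characters
Pairs: 'r'+'i', 'h'+'o', 'k'+'r', 'g'+'j', 'w'+'c'
Result: rihokrgjwc


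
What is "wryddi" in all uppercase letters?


Input string: 'wryddi'
Operation: convert each letter to uppercase
Mapping: 'w'->'W', 'r'->'R', 'y'->'Y', 'd'->'D', 'd'->'D', 'i'->'I'
Result: WRYDDI


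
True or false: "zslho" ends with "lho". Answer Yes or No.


Input string: 'zslho'
Suffix to check: 'lho'
Last 3 characters of input: 'lho'
Match: True
Result: Yes


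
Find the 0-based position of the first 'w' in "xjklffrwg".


Input string: 'xjklffrwg'
Target: 'w'
Scanning left to right: s[0]='x', s[1]='j', s[2]='k', s[3]='l', s[4]='f', s[5]='f', s[6]='r', s[7]='w'
First match at index: 7


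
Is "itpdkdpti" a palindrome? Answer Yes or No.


Input string: 'itpdkdpti'
Reversed: 'itpdkdpti'
Compare pairs: s[0]='i' vs s[8]='i' (match), s[1]='t' vs s[7]='t' (match), s[2]='p' vs s[6]='p' (match), s[3]='d' vs s[5]='d' (match)
Palindrome: Yes


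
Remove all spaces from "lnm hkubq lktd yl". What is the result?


Input string: 'lnm hkubq lktd yl'
Operation: remove all spaces
Words: 'lnm', 'hkubq', 'lktd', 'yl'
Join without spaces: lnmhkubqlktdyl


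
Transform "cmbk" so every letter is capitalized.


Input string: 'cmbk'
Operation: convert each letter to uppercase
Mapping: 'c'->'C', 'm'->'M', 'b'->'B', 'k'->'K'
Result: CMBK


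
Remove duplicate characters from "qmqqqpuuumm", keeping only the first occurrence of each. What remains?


Input: 'qmqqqpuuumm'
Operation: keep first occurrence of each character
Scan: s[0]='q' new -> keep; s[1]='m' new -> keep; s[2]='q' seen -> skip; s[3]='q' seen -> skip; s[4]='q' seen -> skip; s[5]='p' new -> keep; s[6]='u' new -> keep; s[7]='u' seen -> skip; s[8]='u' seen -> skip; s[9]='m' seen -> skip; s[10]='m' seen -> skip
Result: qmpu


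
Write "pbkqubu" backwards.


Input string: 'pbkqubu'
Operation: reverse character order
Original order: 'p' -> 'b' -> 'k' -> 'q' -> 'u' -> 'b' -> 'u'
Reversed order: 'u' -> 'b' -> 'u' -> 'q' -> 'k' -> 'b' -> 'p'
Result: ubuqkbp


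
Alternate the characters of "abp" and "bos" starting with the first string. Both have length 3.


String 1: 'abp'
String 2: 'bos'
Operation: alternate characters
Pairs: 'a'+'b', 'b'+'o', 'p'+'s'
Result: abbops


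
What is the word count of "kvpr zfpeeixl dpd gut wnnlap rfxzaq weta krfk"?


Input string: 'kvpr zfpeeixl dpd gut wnnlap rfxzaq weta krfk'
Operation: split by spaces
Words found: 'kvpr', 'zfpeeixl', 'dpd', 'gut', 'wnnlap', 'rfxzaq', 'weta', 'krfk'
Word count: 8


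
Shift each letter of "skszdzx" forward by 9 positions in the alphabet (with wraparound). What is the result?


Input: 'skszdzx', shift = 9
Operation: for each letter, (position + 9) mod 26
Mapping: 's'(18+9=27, 27 mod 26=1)->'b', 'k'(10+9=19)->'t', 's'(18+9=27, 27 mod 26=1)->'b', 'z'(25+9=34, 34 mod 26=8)->'i', 'd'(3+9=12)->'m', 'z'(25+9=34, 34 mod 26=8)->'i', 'x'(23+9=32, 32 mod 26=6)->'g'
Result: btbimig


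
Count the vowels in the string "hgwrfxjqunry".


Input string: 'hgwrfxjqunry'
Operation: count vowels (a, e, i, o, u)
Scan: s[0]='h', s[1]='g', s[2]='w', s[3]='r', s[4]='f', s[5]='x', s[6]='j', s[7]='q', s[8]='u' (vowel), s[9]='n', s[10]='r', s[11]='y'
Vowels found: 1
Result: 1


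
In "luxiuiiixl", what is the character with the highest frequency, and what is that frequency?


Input: 'luxiuiiixl'
Operation: tally each character
Counts: 'i':4, 'l':2, 'u':2, 'x':2
Maximum: 'i' appears 4 times


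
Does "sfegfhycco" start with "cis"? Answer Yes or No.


Input string: 'sfegfhycco'
Prefix to check: 'cis'
First 3 characters of input: 'sfe'
Match: False
Result: No


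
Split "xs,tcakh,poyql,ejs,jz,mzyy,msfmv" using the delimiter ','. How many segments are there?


Input string: 'xs,tcakh,poyql,ejs,jz,mzyy,msfmv'
Delimiter: ','
Split result: 'xs', 'tcakh', 'poyql', 'ejs', 'jz', 'mzyy', 'msfmv'
Number of parts: 7


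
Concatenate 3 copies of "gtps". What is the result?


Input string: 'gtps'
Operation: repeat 3 times
Concatenation: 'gtps' + 'gtps' + 'gtps'
Result: gtpsgtpsgtps


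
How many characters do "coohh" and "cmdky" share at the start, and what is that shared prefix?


String 1: 'coohh'
String 2: 'cmdky'
Compare position by position:
pos 0: 'c' vs 'c' match
pos 1: 'o' vs 'm' differ -> stop
Longest common prefix: "c" (length 1)


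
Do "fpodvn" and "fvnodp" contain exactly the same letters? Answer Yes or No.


String 1: 'fpodvn' -> sorted: 'dfnopv'
String 2: 'fvnodp' -> sorted: 'dfnopv'
Compare sorted forms: 'dfnopv' == 'dfnopv'
Anagram: Yes


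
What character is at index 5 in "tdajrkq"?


Input string: 'tdajrkq'
Operation: get character at index 5
Index mapping: s[0]='t', s[1]='d', s[2]='a', s[3]='j', s[4]='r', s[5]='k'
Result: 'k'


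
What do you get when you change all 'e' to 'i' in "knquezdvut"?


Input string: 'knquezdvut'
Operation: replace 'e' with 'i'
Positions of 'e': 4
After replacement: knquizdvut


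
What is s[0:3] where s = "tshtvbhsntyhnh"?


Input string: 'tshtvbhsntyhnh'
Operation: slice [0:3]
Extract characters: s[0]='t', s[1]='s', s[2]='h'
Result: tsh


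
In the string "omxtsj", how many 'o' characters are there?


Input string: 'omxtsj'
Target character: 'o'
Scan each position: s[0]='o'
Matches found at indices: 0
Total: 1


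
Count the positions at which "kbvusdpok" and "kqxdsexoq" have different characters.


String 1: 'kbvusdpok'
String 2: 'kqxdsexoq'
Compare each position: pos 0: 'k'=='k', pos 1: 'b'!='q', pos 2: 'v'!='x', pos 3: 'u'!='d', pos 4: 's'=='s', pos 5: 'd'!='e', pos 6: 'p'!='x', pos 7: 'o'=='o', pos 8: 'k'!='q'
Differing positions: 6
Hamming distance: 6


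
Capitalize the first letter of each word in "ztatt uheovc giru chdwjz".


Input string: 'ztatt uheovc giru chdwjz'
Operation: capitalize first letter of each word
Word transformations: 'ztatt'->'Ztatt', 'uheovc'->'Uheovc', 'giru'->'Giru', 'chdwjz'->'Chdwjz'
Result: Ztatt Uheovc Giru Chdwjz


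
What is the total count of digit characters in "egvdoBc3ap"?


Input string: 'egvdoBc3ap'
Operation: count digit characters (0-9)
Scan: 'e', 'g', 'v', 'd', 'o', 'B', 'c', '3'(digit), 'a', 'p'
Digits found: 1
Result: 1


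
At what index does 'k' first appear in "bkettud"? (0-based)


Input string: 'bkettud'
Target: 'k'
Scanning left to right: s[0]='b', s[1]='k'
First match at index: 1


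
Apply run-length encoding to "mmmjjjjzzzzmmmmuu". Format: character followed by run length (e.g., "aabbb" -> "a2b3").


Input: 'mmmjjjjzzzzmmmmuu'
Operation: identify consecutive runs
Runs: 'mmm' -> m3, 'jjjj' -> j4, 'zzzz' -> z4, 'mmmm' -> m4, 'uu' -> u2
Encoded: m3j4z4m4u2


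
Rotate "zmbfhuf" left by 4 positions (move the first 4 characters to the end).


Input: 'zmbfhuf', shift = 4
Operation: split at index 4 and swap parts
Front part s[0:4] = 'zmbf'
Back part s[4:] = 'huf'
Rotated = back + front = 'huf' + 'zmbf'
Result: hufzmbf


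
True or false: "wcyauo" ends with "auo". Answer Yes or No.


Input string: 'wcyauo'
Suffix to check: 'auo'
Last 3 characters of input: 'auo'
Match: True
Result: Yes


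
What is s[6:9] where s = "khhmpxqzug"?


Input string: 'khhmpxqzug'
Operation: slice [6:9]
Extract characters: s[6]='q', s[7]='z', s[8]='u'
Result: qzu


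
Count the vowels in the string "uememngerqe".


Input string: 'uememngerqe'
Operation: count vowels (a, e, i, o, u)
Scan: s[0]='u' (vowel), s[1]='e' (vowel), s[2]='m', s[3]='e' (vowel), s[4]='m', s[5]='n', s[6]='g', s[7]='e' (vowel), s[8]='r', s[9]='q', s[10]='e' (vowel)
Vowels found: 5
Result: 5


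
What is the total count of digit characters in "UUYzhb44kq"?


Input string: 'UUYzhb44kq'
Operation: count digit characters (0-9)
Scan: 'U', 'U', 'Y', 'z', 'h', 'b', '4'(digit), '4'(digit), 'k', 'q'
Digits found: 2
Result: 2


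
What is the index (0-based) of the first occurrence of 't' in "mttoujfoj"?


Input string: 'mttoujfoj'
Target: 't'
Scanning left to right: s[0]='m', s[1]='t'
First match at index: 1


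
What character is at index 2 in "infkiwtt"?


Input string: 'infkiwtt'
Operation: get character at index 2
Index mapping: s[0]='i', s[1]='n', s[2]='f'
Result: 'f'


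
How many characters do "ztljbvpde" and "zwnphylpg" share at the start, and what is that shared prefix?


String 1: 'ztljbvpde'
String 2: 'zwnphylpg'
Compare position by position:
pos 0: 'z' vs 'z' match
pos 1: 't' vs 'w' differ -> stop
Longest common prefix: "z" (length 1)


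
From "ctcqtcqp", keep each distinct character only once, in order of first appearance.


Input: 'ctcqtcqp'
Operation: keep first occurrence of each character
Scan: s[0]='c' new -> keep; s[1]='t' new -> keep; s[2]='c' seen -> skip; s[3]='q' new -> keep; s[4]='t' seen -> skip; s[5]='c' seen -> skip; s[6]='q' seen -> skip; s[7]='p' new -> keep
Result: ctqp


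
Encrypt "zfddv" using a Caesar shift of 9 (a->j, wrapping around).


Input: 'zfddv', shift = 9
Operation: for each letter, (position + 9) mod 26
Mapping: 'z'(25+9=34, 34 mod 26=8)->'i', 'f'(5+9=14)->'o', 'd'(3+9=12)->'m', 'd'(3+9=12)->'m', 'v'(21+9=30, 30 mod 26=4)->'e'
Result: iomme


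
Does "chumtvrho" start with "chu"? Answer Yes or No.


Input string: 'chumtvrho'
Prefix to check: 'chu'
First 3 characters of input: 'chu'
Match: True
Result: Yes


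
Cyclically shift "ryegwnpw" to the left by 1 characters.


Input: 'ryegwnpw', shift = 1
Operation: split at index 1 and swap parts
Front part s[0:1] = 'r'
Back part s[1:] = 'yegwnpw'
Rotated = back + front = 'yegwnpw' + 'r'
Result: yegwnpwr


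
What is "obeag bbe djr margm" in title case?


Input string: 'obeag bbe djr margm'
Operation: capitalize first letter of each word
Word transformations: 'obeag'->'Obeag', 'bbe'->'Bbe', 'djr'->'Djr', 'margm'->'Margm'
Result: Obeag Bbe Djr Margm


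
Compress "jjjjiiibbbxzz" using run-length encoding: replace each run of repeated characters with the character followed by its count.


Input: 'jjjjiiibbbxzz'
Operation: identify consecutive runs
Runs: 'jjjj' -> j4, 'iii' -> i3, 'bbb' -> b3, 'x' -> x1, 'zz' -> z2
Encoded: j4i3b3x1z2


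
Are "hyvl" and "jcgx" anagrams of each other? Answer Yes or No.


String 1: 'hyvl' -> sorted: 'hlvy'
String 2: 'jcgx' -> sorted: 'cgjx'
Compare sorted forms: 'hlvy' != 'cgjx'
Anagram: No


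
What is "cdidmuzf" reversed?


Input string: 'cdidmuzf'
Operation: reverse character order
Original order: 'c' -> 'd' -> 'i' -> 'd' -> 'm' -> 'u' -> 'z' -> 'f'
Reversed order: 'f' -> 'z' -> 'u' -> 'm' -> 'd' -> 'i' -> 'd' -> 'c'
Result: fzumdidc


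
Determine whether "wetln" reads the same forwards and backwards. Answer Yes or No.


Input string: 'wetln'
Reversed: 'nltew'
Compare pairs: s[0]='w' vs s[4]='n' (mismatch), s[1]='e' vs s[3]='l' (mismatch)
Palindrome: No


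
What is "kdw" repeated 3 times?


Input string: 'kdw'
Operation: repeat 3 times
Concatenation: 'kdw' + 'kdw' + 'kdw'
Result: kdwkdwkdw


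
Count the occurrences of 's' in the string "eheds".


Input string: 'eheds'
Target character: 's'
Scan each position: s[4]='s'
Matches found at indices: 4
Total: 1


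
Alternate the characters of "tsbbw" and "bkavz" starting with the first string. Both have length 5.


String 1: 'tsbbw'
String 2: 'bkavz'
Operation: alternate characters
Pairs: 't'+'b', 's'+'k', 'b'+'a', 'b'+'v', 'w'+'z'
Result: tbskbabvwz


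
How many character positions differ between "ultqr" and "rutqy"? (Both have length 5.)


String 1: 'ultqr'
String 2: 'rutqy'
Compare each position: pos 0: 'u'!='r', pos 1: 'l'!='u', pos 2: 't'=='t', pos 3: 'q'=='q', pos 4: 'r'!='y'
Differing positions: 3
Hamming distance: 3


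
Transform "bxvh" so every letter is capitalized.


Input string: 'bxvh'
Operation: convert each letter to uppercase
Mapping: 'b'->'B', 'x'->'X', 'v'->'V', 'h'->'H'
Result: BXVH


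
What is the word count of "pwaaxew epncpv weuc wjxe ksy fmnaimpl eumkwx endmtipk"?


Input string: 'pwaaxew epncpv weuc wjxe ksy fmnaimpl eumkwx endmtipk'
Operation: split by spaces
Words found: 'pwaaxew', 'epncpv', 'weuc', 'wjxe', 'ksy', 'fmnaimpl', 'eumkwx', 'endmtipk'
Word count: 8


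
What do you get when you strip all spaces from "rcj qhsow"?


Input string: 'rcj qhsow'
Operation: remove all spaces
Words: 'rcj', 'qhsow'
Join without spaces: rcjqhsow


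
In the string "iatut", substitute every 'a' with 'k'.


Input string: 'iatut'
Operation: replace 'a' with 'k'
Positions of 'a': 1
After replacement: iktut


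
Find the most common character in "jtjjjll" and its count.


Input: 'jtjjjll'
Operation: tally each character
Counts: 'j':4, 'l':2, 't':1
Maximum: 'j' appears 4 times


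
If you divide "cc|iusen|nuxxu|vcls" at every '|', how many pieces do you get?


Input string: 'cc|iusen|nuxxu|vcls'
Delimiter: '|'
Split result: 'cc', 'iusen', 'nuxxu', 'vcls'
Number of parts: 4


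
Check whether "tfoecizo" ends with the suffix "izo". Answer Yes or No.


Input string: 'tfoecizo'
Suffix to check: 'izo'
Last 3 characters of input: 'izo'
Match: True
Result: Yes


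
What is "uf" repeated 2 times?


Input string: 'uf'
Operation: repeat 2 times
Concatenation: 'uf' + 'uf'
Result: ufuf


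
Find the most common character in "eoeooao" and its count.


Input: 'eoeooao'
Operation: tally each character
Counts: 'a':1, 'e':2, 'o':4
Maximum: 'o' appears 4 times


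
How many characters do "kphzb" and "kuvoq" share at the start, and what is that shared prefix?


String 1: 'kphzb'
String 2: 'kuvoq'
Compare position by position:
pos 0: 'k' vs 'k' match
pos 1: 'p' vs 'u' differ -> stop
Longest common prefix: "k" (length 1)


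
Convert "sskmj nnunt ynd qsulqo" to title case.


Input string: 'sskmj nnunt ynd qsulqo'
Operation: capitalize first letter of each word
Word transformations: 'sskmj'->'Sskmj', 'nnunt'->'Nnunt', 'ynd'->'Ynd', 'qsulqo'->'Qsulqo'
Result: Sskmj Nnunt Ynd Qsulqo


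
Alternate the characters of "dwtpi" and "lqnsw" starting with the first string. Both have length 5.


String 1: 'dwtpi'
String 2: 'lqnsw'
Operation: alternate characters
Pairs: 'd'+'l', 'w'+'q', 't'+'n', 'p'+'s', 'i'+'w'
Result: dlwqtnpsiw


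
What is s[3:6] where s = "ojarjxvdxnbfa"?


Input string: 'ojarjxvdxnbfa'
Operation: slice [3:6]
Extract characters: s[3]='r', s[4]='j', s[5]='x'
Result: rjx


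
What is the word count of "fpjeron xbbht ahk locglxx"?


Input string: 'fpjeron xbbht ahk locglxx'
Operation: split by spaces
Words found: 'fpjeron', 'xbbht', 'ahk', 'locglxx'
Word count: 4


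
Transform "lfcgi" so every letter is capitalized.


Input string: 'lfcgi'
Operation: convert each letter to uppercase
Mapping: 'l'->'L', 'f'->'F', 'c'->'C', 'g'->'G', 'i'->'I'
Result: LFCGI


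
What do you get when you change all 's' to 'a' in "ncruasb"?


Input string: 'ncruasb'
Operation: replace 's' with 'a'
Positions of 's': 5
After replacement: ncruaab


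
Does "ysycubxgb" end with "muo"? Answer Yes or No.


Input string: 'ysycubxgb'
Suffix to check: 'muo'
Last 3 characters of input: 'xgb'
Match: False
Result: No


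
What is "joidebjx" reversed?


Input string: 'joidebjx'
Operation: reverse character order
Original order: 'j' -> 'o' -> 'i' -> 'd' -> 'e' -> 'b' -> 'j' -> 'x'
Reversed order: 'x' -> 'j' -> 'b' -> 'e' -> 'd' -> 'i' -> 'o' -> 'j'
Result: xjbedioj


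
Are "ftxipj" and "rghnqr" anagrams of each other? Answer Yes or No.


String 1: 'ftxipj' -> sorted: 'fijptx'
String 2: 'rghnqr' -> sorted: 'ghnqrr'
Compare sorted forms: 'fijptx' != 'ghnqrr'
Anagram: No


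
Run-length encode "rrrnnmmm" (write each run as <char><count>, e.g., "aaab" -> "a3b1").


Input: 'rrrnnmmm'
Operation: identify consecutive runs
Runs: 'rrr' -> r3, 'nn' -> n2, 'mmm' -> m3
Encoded: r3n2m3


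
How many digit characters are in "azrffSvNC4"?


Input string: 'azrffSvNC4'
Operation: count digit characters (0-9)
Scan: 'a', 'z', 'r', 'f', 'f', 'S', 'v', 'N', 'C', '4'(digit)
Digits found: 1
Result: 1


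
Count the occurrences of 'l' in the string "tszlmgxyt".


Input string: 'tszlmgxyt'
Target character: 'l'
Scan each position: s[3]='l'
Matches found at indices: 3
Total: 1


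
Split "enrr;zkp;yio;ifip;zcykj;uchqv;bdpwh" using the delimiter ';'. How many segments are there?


Input string: 'enrr;zkp;yio;ifip;zcykj;uchqv;bdpwh'
Delimiter: ';'
Split result: 'enrr', 'zkp', 'yio', 'ifip', 'zcykj', 'uchqv', 'bdpwh'
Number of parts: 7


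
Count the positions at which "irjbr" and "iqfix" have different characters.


String 1: 'irjbr'
String 2: 'iqfix'
Compare each position: pos 0: 'i'=='i', pos 1: 'r'!='q', pos 2: 'j'!='f', pos 3: 'b'!='i', pos 4: 'r'!='x'
Differing positions: 4
Hamming distance: 4


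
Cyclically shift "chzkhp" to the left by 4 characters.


Input: 'chzkhp', shift = 4
Operation: split at index 4 and swap parts
Front part s[0:4] = 'chzk'
Back part s[4:] = 'hp'
Rotated = back + front = 'hp' + 'chzk'
Result: hpchzk


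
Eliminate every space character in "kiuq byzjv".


Input string: 'kiuq byzjv'
Operation: remove all spaces
Words: 'kiuq', 'byzjv'
Join without spaces: kiuqbyzjv


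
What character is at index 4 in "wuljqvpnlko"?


Input string: 'wuljqvpnlko'
Operation: get character at index 4
Index mapping: s[0]='w', s[1]='u', s[2]='l', s[3]='j', s[4]='q'
Result: 'q'


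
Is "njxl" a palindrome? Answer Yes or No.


Input string: 'njxl'
Reversed: 'lxjn'
Compare pairs: s[0]='n' vs s[3]='l' (mismatch), s[1]='j' vs s[2]='x' (mismatch)
Palindrome: No


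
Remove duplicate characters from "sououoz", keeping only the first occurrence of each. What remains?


Input: 'sououoz'
Operation: keep first occurrence of each character
Scan: s[0]='s' new -> keep; s[1]='o' new -> keep; s[2]='u' new -> keep; s[3]='o' seen -> skip; s[4]='u' seen -> skip; s[5]='o' seen -> skip; s[6]='z' new -> keep
Result: souz


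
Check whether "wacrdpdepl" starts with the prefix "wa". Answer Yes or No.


Input string: 'wacrdpdepl'
Prefix to check: 'wa'
First 2 characters of input: 'wa'
Match: True
Result: Yes


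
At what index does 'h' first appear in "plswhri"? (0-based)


Input string: 'plswhri'
Target: 'h'
Scanning left to right: s[0]='p', s[1]='l', s[2]='s', s[3]='w', s[4]='h'
First match at index: 4


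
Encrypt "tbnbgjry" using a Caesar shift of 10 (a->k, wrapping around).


Input: 'tbnbgjry', shift = 10
Operation: for each letter, (position + 10) mod 26
Mapping: 't'(19+10=29, 29 mod 26=3)->'d', 'b'(1+10=11)->'l', 'n'(13+10=23)->'x', 'b'(1+10=11)->'l', 'g'(6+10=16)->'q', 'j'(9+10=19)->'t', 'r'(17+10=27, 27 mod 26=1)->'b', 'y'(24+10=34, 34 mod 26=8)->'i'
Result: dlxlqtbi


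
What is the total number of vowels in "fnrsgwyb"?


Input string: 'fnrsgwyb'
Operation: count vowels (a, e, i, o, u)
Scan: s[0]='f', s[1]='n', s[2]='r', s[3]='s', s[4]='g', s[5]='w', s[6]='y', s[7]='b'
Vowels found: 0
Result: 0


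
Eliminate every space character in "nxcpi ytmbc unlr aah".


Input string: 'nxcpi ytmbc unlr aah'
Operation: remove all spaces
Words: 'nxcpi', 'ytmbc', 'unlr', 'aah'
Join without spaces: nxcpiytmbcunlraah


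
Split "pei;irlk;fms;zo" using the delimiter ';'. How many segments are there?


Input string: 'pei;irlk;fms;zo'
Delimiter: ';'
Split result: 'pei', 'irlk', 'fms', 'zo'
Number of parts: 4


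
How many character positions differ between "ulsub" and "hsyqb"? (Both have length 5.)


String 1: 'ulsub'
String 2: 'hsyqb'
Compare each position: pos 0: 'u'!='h', pos 1: 'l'!='s', pos 2: 's'!='y', pos 3: 'u'!='q', pos 4: 'b'=='b'
Differing positions: 4
Hamming distance: 4


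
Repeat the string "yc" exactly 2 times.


Input string: 'yc'
Operation: repeat 2 times
Concatenation: 'yc' + 'yc'
Result: ycyc


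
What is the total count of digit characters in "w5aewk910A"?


Input string: 'w5aewk910A'
Operation: count digit characters (0-9)
Scan: 'w', '5'(digit), 'a', 'e', 'w', 'k', '9'(digit), '1'(digit), '0'(digit), 'A'
Digits found: 4
Result: 4


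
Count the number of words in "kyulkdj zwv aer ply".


Input string: 'kyulkdj zwv aer ply'
Operation: split by spaces
Words found: 'kyulkdj', 'zwv', 'aer', 'ply'
Word count: 4


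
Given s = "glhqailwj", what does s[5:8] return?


Input string: 'glhqailwj'
Operation: slice [5:8]
Extract characters: s[5]='i', s[6]='l', s[7]='w'
Result: ilw


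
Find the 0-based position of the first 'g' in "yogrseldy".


Input string: 'yogrseldy'
Target: 'g'
Scanning left to right: s[0]='y', s[1]='o', s[2]='g'
First match at index: 2


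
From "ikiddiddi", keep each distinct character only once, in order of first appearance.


Input: 'ikiddiddi'
Operation: keep first occurrence of each character
Scan: s[0]='i' new -> keep; s[1]='k' new -> keep; s[2]='i' seen -> skip; s[3]='d' new -> keep; s[4]='d' seen -> skip; s[5]='i' seen -> skip; s[6]='d' seen -> skip; s[7]='d' seen -> skip; s[8]='i' seen -> skip
Result: ikd


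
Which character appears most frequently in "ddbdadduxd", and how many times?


Input: 'ddbdadduxd'
Operation: tally each character
Counts: 'a':1, 'b':1, 'd':6, 'u':1, 'x':1
Maximum: 'd' appears 6 times


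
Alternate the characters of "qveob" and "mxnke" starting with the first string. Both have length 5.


String 1: 'qveob'
String 2: 'mxnke'
Operation: alternate characters
Pairs: 'q'+'m', 'v'+'x', 'e'+'n', 'o'+'k', 'b'+'e'
Result: qmvxenokbe


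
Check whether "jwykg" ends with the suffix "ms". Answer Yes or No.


Input string: 'jwykg'
Suffix to check: 'ms'
Last 2 characters of input: 'kg'
Match: False
Result: No


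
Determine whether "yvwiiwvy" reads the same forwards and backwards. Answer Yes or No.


Input string: 'yvwiiwvy'
Reversed: 'yvwiiwvy'
Compare pairs: s[0]='y' vs s[7]='y' (match), s[1]='v' vs s[6]='v' (match), s[2]='w' vs s[5]='w' (match), s[3]='i' vs s[4]='i' (match)
Palindrome: Yes


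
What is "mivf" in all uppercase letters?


Input string: 'mivf'
Operation: convert each letter to uppercase
Mapping: 'm'->'M', 'i'->'I', 'v'->'V', 'f'->'F'
Result: MIVF


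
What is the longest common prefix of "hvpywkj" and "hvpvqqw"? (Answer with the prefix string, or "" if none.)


String 1: 'hvpywkj'
String 2: 'hvpvqqw'
Compare position by position:
pos 0: 'h' vs 'h' match
pos 1: 'v' vs 'v' match
pos 2: 'p' vs 'p' match
pos 3: 'y' vs 'v' differ -> stop
Longest common prefix: "hvp" (length 3)


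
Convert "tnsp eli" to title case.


Input string: 'tnsp eli'
Operation: capitalize first letter of each word
Word transformations: 'tnsp'->'Tnsp', 'eli'->'Eli'
Result: Tnsp Eli


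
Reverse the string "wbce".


Input string: 'wbce'
Operation: reverse character order
Original order: 'w' -> 'b' -> 'c' -> 'e'
Reversed order: 'e' -> 'c' -> 'b' -> 'w'
Result: ecbw


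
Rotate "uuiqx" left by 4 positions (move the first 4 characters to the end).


Input: 'uuiqx', shift = 4
Operation: split at index 4 and swap parts
Front part s[0:4] = 'uuiq'
Back part s[4:] = 'x'
Rotated = back + front = 'x' + 'uuiq'
Result: xuuiq


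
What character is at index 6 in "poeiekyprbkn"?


Input string: 'poeiekyprbkn'
Operation: get character at index 6
Index mapping: s[0]='p', s[1]='o', s[2]='e', s[3]='i', s[4]='e', s[5]='k', s[6]='y'
Result: 'y'


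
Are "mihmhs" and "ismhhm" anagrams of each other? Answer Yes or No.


String 1: 'mihmhs' -> sorted: 'hhimms'
String 2: 'ismhhm' -> sorted: 'hhimms'
Compare sorted forms: 'hhimms' == 'hhimms'
Anagram: Yes


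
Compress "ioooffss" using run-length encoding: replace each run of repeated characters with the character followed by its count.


Input: 'ioooffss'
Operation: identify consecutive runs
Runs: 'i' -> i1, 'ooo' -> o3, 'ff' -> f2, 'ss' -> s2
Encoded: i1o3f2s2


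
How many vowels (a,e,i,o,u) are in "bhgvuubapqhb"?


Input string: 'bhgvuubapqhb'
Operation: count vowels (a, e, i, o, u)
Scan: s[0]='b', s[1]='h', s[2]='g', s[3]='v', s[4]='u' (vowel), s[5]='u' (vowel), s[6]='b', s[7]='a' (vowel), s[8]='p', s[9]='q', s[10]='h', s[11]='b'
Vowels found: 3
Result: 3


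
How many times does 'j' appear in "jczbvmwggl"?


Input string: 'jczbvmwggl'
Target character: 'j'
Scan each position: s[0]='j'
Matches found at indices: 0
Total: 1


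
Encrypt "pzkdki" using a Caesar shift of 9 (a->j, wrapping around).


Input: 'pzkdki', shift = 9
Operation: for each letter, (position + 9) mod 26
Mapping: 'p'(15+9=24)->'y', 'z'(25+9=34, 34 mod 26=8)->'i', 'k'(10+9=19)->'t', 'd'(3+9=12)->'m', 'k'(10+9=19)->'t', 'i'(8+9=17)->'r'
Result: yitmtr


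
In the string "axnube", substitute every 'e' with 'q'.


Input string: 'axnube'
Operation: replace 'e' with 'q'
Positions of 'e': 5
After replacement: axnubq


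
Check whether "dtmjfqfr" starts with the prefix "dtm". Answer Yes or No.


Input string: 'dtmjfqfr'
Prefix to check: 'dtm'
First 3 characters of input: 'dtm'
Match: True
Result: Yes


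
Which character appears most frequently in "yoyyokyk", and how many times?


Input: 'yoyyokyk'
Operation: tally each character
Counts: 'k':2, 'o':2, 'y':4
Maximum: 'y' appears 4 times


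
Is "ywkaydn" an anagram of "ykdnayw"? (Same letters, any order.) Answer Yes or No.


String 1: 'ykdnayw' -> sorted: 'adknwyy'
String 2: 'ywkaydn' -> sorted: 'adknwyy'
Compare sorted forms: 'adknwyy' == 'adknwyy'
Anagram: Yes
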